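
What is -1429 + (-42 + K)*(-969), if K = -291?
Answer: 321248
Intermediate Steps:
-1429 + (-42 + K)*(-969) = -1429 + (-42 - 291)*(-969) = -1429 - 333*(-969) = -1429 + 322677 = 321248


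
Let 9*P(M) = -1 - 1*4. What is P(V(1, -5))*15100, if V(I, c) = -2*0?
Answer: -75500/9 ≈ -8388.9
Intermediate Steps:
V(I, c) = 0
P(M) = -5/9 (P(M) = (-1 - 1*4)/9 = (-1 - 4)/9 = (⅑)*(-5) = -5/9)
P(V(1, -5))*15100 = -5/9*15100 = -75500/9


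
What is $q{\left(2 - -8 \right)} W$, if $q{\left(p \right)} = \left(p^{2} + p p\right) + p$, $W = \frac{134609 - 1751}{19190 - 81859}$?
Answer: $- \frac{27900180}{62669} \approx -445.2$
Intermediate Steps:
$W = - \frac{132858}{62669}$ ($W = \frac{132858}{-62669} = 132858 \left(- \frac{1}{62669}\right) = - \frac{132858}{62669} \approx -2.12$)
$q{\left(p \right)} = p + 2 p^{2}$ ($q{\left(p \right)} = \left(p^{2} + p^{2}\right) + p = 2 p^{2} + p = p + 2 p^{2}$)
$q{\left(2 - -8 \right)} W = \left(2 - -8\right) \left(1 + 2 \left(2 - -8\right)\right) \left(- \frac{132858}{62669}\right) = \left(2 + 8\right) \left(1 + 2 \left(2 + 8\right)\right) \left(- \frac{132858}{62669}\right) = 10 \left(1 + 2 \cdot 10\right) \left(- \frac{132858}{62669}\right) = 10 \left(1 + 20\right) \left(- \frac{132858}{62669}\right) = 10 \cdot 21 \left(- \frac{132858}{62669}\right) = 210 \left(- \frac{132858}{62669}\right) = - \frac{27900180}{62669}$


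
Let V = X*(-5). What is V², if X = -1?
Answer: 25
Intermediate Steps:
V = 5 (V = -1*(-5) = 5)
V² = 5² = 25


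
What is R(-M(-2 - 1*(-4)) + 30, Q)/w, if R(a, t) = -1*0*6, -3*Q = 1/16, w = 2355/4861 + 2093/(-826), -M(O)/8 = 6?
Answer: 0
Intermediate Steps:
M(O) = -48 (M(O) = -8*6 = -48)
w = -1175549/573598 (w = 2355*(1/4861) + 2093*(-1/826) = 2355/4861 - 299/118 = -1175549/573598 ≈ -2.0494)
Q = -1/48 (Q = -⅓/16 = -⅓*1/16 = -1/48 ≈ -0.020833)
R(a, t) = 0 (R(a, t) = 0*6 = 0)
R(-M(-2 - 1*(-4)) + 30, Q)/w = 0/(-1175549/573598) = 0*(-573598/1175549) = 0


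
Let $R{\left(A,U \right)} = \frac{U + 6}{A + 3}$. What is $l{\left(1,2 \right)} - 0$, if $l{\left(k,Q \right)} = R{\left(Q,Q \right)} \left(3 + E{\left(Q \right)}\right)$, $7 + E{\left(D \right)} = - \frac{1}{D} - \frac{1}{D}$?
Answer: $-8$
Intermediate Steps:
$E{\left(D \right)} = -7 - \frac{2}{D}$
$R{\left(A,U \right)} = \frac{6 + U}{3 + A}$
$l{\left(k,Q \right)} = \frac{\left(-4 - \frac{2}{Q}\right) \left(6 + Q\right)}{3 + Q}$ ($l{\left(k,Q \right)} = \frac{6 + Q}{3 + Q} \left(3 - \left(7 + \frac{2}{Q}\right)\right) = \frac{6 + Q}{3 + Q} \left(-4 - \frac{2}{Q}\right) = \frac{\left(-4 - \frac{2}{Q}\right) \left(6 + Q\right)}{3 + Q}$)
$l{\left(1,2 \right)} - 0 = - \frac{2 \left(1 + 2 \cdot 2\right) \left(6 + 2\right)}{2 \left(3 + 2\right)} - 0 = \left(-2\right) \frac{1}{2} \cdot \frac{1}{5} \left(1 + 4\right) 8 + 0 = \left(-2\right) \frac{1}{2} \cdot \frac{1}{5} \cdot 5 \cdot 8 + 0 = -8 + 0 = -8$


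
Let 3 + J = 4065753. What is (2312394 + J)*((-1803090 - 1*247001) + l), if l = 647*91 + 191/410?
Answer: -2603550564384528/205 ≈ -1.2700e+13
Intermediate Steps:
J = 4065750 (J = -3 + 4065753 = 4065750)
l = 24139761/410 (l = 58877 + 191*(1/410) = 58877 + 191/410 = 24139761/410 ≈ 58877.)
(2312394 + J)*((-1803090 - 1*247001) + l) = (2312394 + 4065750)*((-1803090 - 1*247001) + 24139761/410) = 6378144*((-1803090 - 247001) + 24139761/410) = 6378144*(-2050091 + 24139761/410) = 6378144*(-816397549/410) = -2603550564384528/205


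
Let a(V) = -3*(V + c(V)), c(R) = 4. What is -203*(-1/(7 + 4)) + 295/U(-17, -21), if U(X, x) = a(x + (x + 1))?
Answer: 25778/1221 ≈ 21.112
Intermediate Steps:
a(V) = -12 - 3*V (a(V) = -3*(V + 4) = -3*(4 + V) = -12 - 3*V)
U(X, x) = -15 - 6*x (U(X, x) = -12 - 3*(x + (x + 1)) = -12 - 3*(x + (1 + x)) = -12 - 3*(1 + 2*x) = -12 + (-3 - 6*x) = -15 - 6*x)
-203*(-1/(7 + 4)) + 295/U(-17, -21) = -203*(-1/(7 + 4)) + 295/(-15 - 6*(-21)) = -203/(11*(-1)) + 295/(-15 + 126) = -203/(-11) + 295/111 = -203*(-1/11) + 295*(1/111) = 203/11 + 295/111 = 25778/1221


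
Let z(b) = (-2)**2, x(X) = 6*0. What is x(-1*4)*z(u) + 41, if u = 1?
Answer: 41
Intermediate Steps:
x(X) = 0
z(b) = 4
x(-1*4)*z(u) + 41 = 0*4 + 41 = 0 + 41 = 41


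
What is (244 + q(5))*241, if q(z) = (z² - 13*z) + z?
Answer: 50369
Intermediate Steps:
q(z) = z² - 12*z
(244 + q(5))*241 = (244 + 5*(-12 + 5))*241 = (244 + 5*(-7))*241 = (244 - 35)*241 = 209*241 = 50369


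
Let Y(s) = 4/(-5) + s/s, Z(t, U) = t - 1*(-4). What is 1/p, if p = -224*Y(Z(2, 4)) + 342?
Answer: 5/1486 ≈ 0.0033647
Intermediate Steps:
Z(t, U) = 4 + t (Z(t, U) = t + 4 = 4 + t)
Y(s) = ⅕ (Y(s) = 4*(-⅕) + 1 = -⅘ + 1 = ⅕)
p = 1486/5 (p = -224*⅕ + 342 = -224/5 + 342 = 1486/5 ≈ 297.20)
1/p = 1/(1486/5) = 5/1486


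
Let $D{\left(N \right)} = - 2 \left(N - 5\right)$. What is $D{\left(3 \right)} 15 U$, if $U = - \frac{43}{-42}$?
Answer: $\frac{430}{7} \approx 61.429$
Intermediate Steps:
$U = \frac{43}{42}$ ($U = \left(-43\right) \left(- \frac{1}{42}\right) = \frac{43}{42} \approx 1.0238$)
$D{\left(N \right)} = 10 - 2 N$ ($D{\left(N \right)} = - 2 \left(-5 + N\right) = 10 - 2 N$)
$D{\left(3 \right)} 15 U = \left(10 - 6\right) 15 \cdot \frac{43}{42} = 4 \cdot 15 \cdot \frac{43}{42} = 60 \cdot \frac{43}{42} = \frac{430}{7}$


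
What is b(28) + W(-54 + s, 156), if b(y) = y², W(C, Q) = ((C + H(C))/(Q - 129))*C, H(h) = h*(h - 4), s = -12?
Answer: -10348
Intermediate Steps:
H(h) = h*(-4 + h)
W(C, Q) = C*(C + C*(-4 + C))/(-129 + Q) (W(C, Q) = ((C + C*(-4 + C))/(Q - 129))*C = ((C + C*(-4 + C))/(-129 + Q))*C = C*(C + C*(-4 + C))/(-129 + Q))
b(28) + W(-54 + s, 156) = 28² + (-54 - 12)²*(-3 + (-54 - 12))/(-129 + 156) = 784 + (-66)²*(-3 - 66)/27 = 784 + 4356*(1/27)*(-69) = 784 - 11132 = -10348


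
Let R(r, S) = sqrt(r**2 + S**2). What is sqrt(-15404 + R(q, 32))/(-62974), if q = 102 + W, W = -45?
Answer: -I*sqrt(15404 - sqrt(4273))/62974 ≈ -0.0019667*I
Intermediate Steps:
q = 57 (q = 102 - 45 = 57)
R(r, S) = sqrt(S**2 + r**2)
sqrt(-15404 + R(q, 32))/(-62974) = sqrt(-15404 + sqrt(32**2 + 57**2))/(-62974) = sqrt(-15404 + sqrt(1024 + 3249))*(-1/62974) = sqrt(-15404 + sqrt(4273))*(-1/62974) = -sqrt(-15404 + sqrt(4273))/62974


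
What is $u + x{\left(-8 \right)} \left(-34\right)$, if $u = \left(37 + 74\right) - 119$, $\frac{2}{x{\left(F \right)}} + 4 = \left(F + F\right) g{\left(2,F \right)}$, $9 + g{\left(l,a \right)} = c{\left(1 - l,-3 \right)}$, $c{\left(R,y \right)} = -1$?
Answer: $- \frac{329}{39} \approx -8.4359$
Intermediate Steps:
$g{\left(l,a \right)} = -10$ ($g{\left(l,a \right)} = -9 - 1 = -10$)
$x{\left(F \right)} = \frac{2}{-4 - 20 F}$ ($x{\left(F \right)} = \frac{2}{-4 + \left(F + F\right) \left(-10\right)} = \frac{2}{-4 + 2 F \left(-10\right)} = \frac{2}{-4 - 20 F}$)
$u = -8$ ($u = 111 - 119 = -8$)
$u + x{\left(-8 \right)} \left(-34\right) = -8 + - \frac{1}{2 + 10 \left(-8\right)} \left(-34\right) = -8 + - \frac{1}{2 - 80} \left(-34\right) = -8 + - \frac{1}{-78} \left(-34\right) = -8 + \left(-1\right) \left(- \frac{1}{78}\right) \left(-34\right) = -8 + \frac{1}{78} \left(-34\right) = -8 - \frac{17}{39} = - \frac{329}{39}$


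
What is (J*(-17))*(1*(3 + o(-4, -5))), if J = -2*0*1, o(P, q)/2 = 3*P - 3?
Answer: 0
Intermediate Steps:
o(P, q) = -6 + 6*P (o(P, q) = 2*(3*P - 3) = 2*(-3 + 3*P) = -6 + 6*P)
J = 0 (J = 0*1 = 0)
(J*(-17))*(1*(3 + o(-4, -5))) = (0*(-17))*(1*(3 + (-6 + 6*(-4)))) = 0*(1*(3 + (-6 - 24))) = 0*(1*(3 - 30)) = 0*(1*(-27)) = 0*(-27) = 0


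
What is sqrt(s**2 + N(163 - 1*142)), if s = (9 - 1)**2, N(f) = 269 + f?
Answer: sqrt(4386) ≈ 66.227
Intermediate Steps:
s = 64 (s = 8**2 = 64)
sqrt(s**2 + N(163 - 1*142)) = sqrt(64**2 + (269 + (163 - 1*142))) = sqrt(4096 + (269 + (163 - 142))) = sqrt(4096 + (269 + 21)) = sqrt(4096 + 290) = sqrt(4386)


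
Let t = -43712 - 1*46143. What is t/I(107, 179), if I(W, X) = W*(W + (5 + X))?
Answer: -89855/31137 ≈ -2.8858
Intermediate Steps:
I(W, X) = W*(5 + W + X)
t = -89855 (t = -43712 - 46143 = -89855)
t/I(107, 179) = -89855*1/(107*(5 + 107 + 179)) = -89855/(107*291) = -89855/31137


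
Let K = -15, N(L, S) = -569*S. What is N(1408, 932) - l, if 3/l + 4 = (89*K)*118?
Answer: -83541540469/157534 ≈ -5.3031e+5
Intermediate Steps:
l = -3/157534 (l = 3/(-4 + (89*(-15))*118) = 3/(-4 - 1335*118) = 3/(-4 - 157530) = 3/(-157534) = 3*(-1/157534) = -3/157534 ≈ -1.9044e-5)
N(1408, 932) - l = -569*932 - 1*(-3/157534) = -530308 + 3/157534 = -83541540469/157534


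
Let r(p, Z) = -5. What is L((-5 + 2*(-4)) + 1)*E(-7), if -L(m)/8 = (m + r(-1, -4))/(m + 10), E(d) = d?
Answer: 476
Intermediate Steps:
L(m) = -8*(-5 + m)/(10 + m) (L(m) = -8*(m - 5)/(m + 10) = -8*(-5 + m)/(10 + m))
L((-5 + 2*(-4)) + 1)*E(-7) = (8*(5 - ((-5 + 2*(-4)) + 1))/(10 + ((-5 + 2*(-4)) + 1)))*(-7) = (8*(5 - ((-5 - 8) + 1))/(10 + ((-5 - 8) + 1)))*(-7) = (8*(5 - (-13 + 1))/(10 + (-13 + 1)))*(-7) = (8*(5 - 1*(-12))/(10 - 12))*(-7) = (8*(5 + 12)/(-2))*(-7) = (8*(-½)*17)*(-7) = -68*(-7) = 476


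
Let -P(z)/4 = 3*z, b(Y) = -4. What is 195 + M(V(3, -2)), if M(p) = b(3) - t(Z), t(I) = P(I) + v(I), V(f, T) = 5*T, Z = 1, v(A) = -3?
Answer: 206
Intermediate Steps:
P(z) = -12*z
t(I) = -3 - 12*I (t(I) = -12*I - 3 = -3 - 12*I)
M(p) = 11 (M(p) = -4 - (-3 - 12*1) = -4 - (-3 - 12) = -4 - 1*(-15) = -4 + 15 = 11)
195 + M(V(3, -2)) = 195 + 11 = 206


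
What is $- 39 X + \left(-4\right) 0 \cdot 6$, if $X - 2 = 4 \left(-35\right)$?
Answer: $5382$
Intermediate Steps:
$X = -138$ ($X = 2 + 4 \left(-35\right) = 2 - 140 = -138$)
$- 39 X + \left(-4\right) 0 \cdot 6 = \left(-39\right) \left(-138\right) + \left(-4\right) 0 \cdot 6 = 5382 + 0 \cdot 6 = 5382 + 0 = 5382$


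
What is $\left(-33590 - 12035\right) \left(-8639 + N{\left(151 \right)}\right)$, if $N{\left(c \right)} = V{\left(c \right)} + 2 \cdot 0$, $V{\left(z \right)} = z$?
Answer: $387265000$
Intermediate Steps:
$N{\left(c \right)} = c$ ($N{\left(c \right)} = c + 2 \cdot 0 = c + 0 = c$)
$\left(-33590 - 12035\right) \left(-8639 + N{\left(151 \right)}\right) = \left(-33590 - 12035\right) \left(-8639 + 151\right) = \left(-45625\right) \left(-8488\right) = 387265000$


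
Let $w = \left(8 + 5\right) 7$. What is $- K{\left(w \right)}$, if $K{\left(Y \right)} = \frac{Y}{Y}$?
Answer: $-1$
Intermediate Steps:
$w = 91$ ($w = 13 \cdot 7 = 91$)
$K{\left(Y \right)} = 1$
$- K{\left(w \right)} = \left(-1\right) 1 = -1$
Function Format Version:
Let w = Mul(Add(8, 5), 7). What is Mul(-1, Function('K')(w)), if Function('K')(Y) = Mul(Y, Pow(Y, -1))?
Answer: -1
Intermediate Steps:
w = 91 (w = Mul(13, 7) = 91)
Function('K')(Y) = 1
Mul(-1, Function('K')(w)) = Mul(-1, 1) = -1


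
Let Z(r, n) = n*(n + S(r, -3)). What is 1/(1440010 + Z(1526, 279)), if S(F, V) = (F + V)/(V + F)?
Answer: 1/1518130 ≈ 6.5871e-7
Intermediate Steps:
S(F, V) = 1 (S(F, V) = (F + V)/(F + V) = 1)
Z(r, n) = n*(1 + n) (Z(r, n) = n*(n + 1) = n*(1 + n))
1/(1440010 + Z(1526, 279)) = 1/(1440010 + 279*(1 + 279)) = 1/(1440010 + 279*280) = 1/(1440010 + 78120) = 1/1518130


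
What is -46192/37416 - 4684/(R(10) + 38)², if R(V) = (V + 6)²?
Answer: -43415711/33688431 ≈ -1.2887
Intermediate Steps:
R(V) = (6 + V)²
-46192/37416 - 4684/(R(10) + 38)² = -46192/37416 - 4684/((6 + 10)² + 38)² = -46192*1/37416 - 4684/(16² + 38)² = -5774/4677 - 4684/(256 + 38)² = -5774/4677 - 4684/(294²) = -5774/4677 - 4684/86436 = -5774/4677 - 4684*1/86436 = -5774/4677 - 1171/21609 = -43415711/33688431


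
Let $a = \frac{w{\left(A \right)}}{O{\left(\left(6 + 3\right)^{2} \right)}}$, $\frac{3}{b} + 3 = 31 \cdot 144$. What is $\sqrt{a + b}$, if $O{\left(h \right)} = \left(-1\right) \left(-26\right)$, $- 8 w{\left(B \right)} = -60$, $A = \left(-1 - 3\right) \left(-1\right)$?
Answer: $\frac{\sqrt{432183167}}{38662} \approx 0.53771$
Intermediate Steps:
$A = 4$ ($A = \left(-4\right) \left(-1\right) = 4$)
$w{\left(B \right)} = \frac{15}{2}$ ($w{\left(B \right)} = \left(- \frac{1}{8}\right) \left(-60\right) = \frac{15}{2}$)
$b = \frac{1}{1487}$ ($b = \frac{3}{-3 + 31 \cdot 144} = \frac{3}{-3 + 4464} = \frac{3}{4461} = 3 \cdot \frac{1}{4461} = \frac{1}{1487} \approx 0.00067249$)
$O{\left(h \right)} = 26$
$a = \frac{15}{52}$ ($a = \frac{15}{2 \cdot 26} = \frac{15}{2} \cdot \frac{1}{26} = \frac{15}{52} \approx 0.28846$)
$\sqrt{a + b} = \sqrt{\frac{15}{52} + \frac{1}{1487}} = \sqrt{\frac{22357}{77324}} = \frac{\sqrt{432183167}}{38662}$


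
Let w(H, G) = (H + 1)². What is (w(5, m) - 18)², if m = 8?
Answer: 324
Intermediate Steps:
w(H, G) = (1 + H)²
(w(5, m) - 18)² = ((1 + 5)² - 18)² = (6² - 18)² = (36 - 18)² = 18² = 324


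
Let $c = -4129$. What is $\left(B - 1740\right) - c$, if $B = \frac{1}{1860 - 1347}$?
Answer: $\frac{1225558}{513} \approx 2389.0$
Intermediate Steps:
$B = \frac{1}{513} \approx 0.0019493$
$\left(B - 1740\right) - c = \left(\frac{1}{513} - 1740\right) - -4129 = \left(\frac{1}{513} - 1740\right) + 4129 = - \frac{892619}{513} + 4129 = \frac{1225558}{513}$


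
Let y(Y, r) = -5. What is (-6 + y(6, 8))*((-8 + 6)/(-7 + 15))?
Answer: 11/4 ≈ 2.7500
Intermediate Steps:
(-6 + y(6, 8))*((-8 + 6)/(-7 + 15)) = (-6 - 5)*((-8 + 6)/(-7 + 15)) = -(-22)/8 = -11*(-¼) = 11/4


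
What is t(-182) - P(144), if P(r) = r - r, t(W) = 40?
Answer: 40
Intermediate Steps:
P(r) = 0
t(-182) - P(144) = 40 - 1*0 = 40 + 0 = 40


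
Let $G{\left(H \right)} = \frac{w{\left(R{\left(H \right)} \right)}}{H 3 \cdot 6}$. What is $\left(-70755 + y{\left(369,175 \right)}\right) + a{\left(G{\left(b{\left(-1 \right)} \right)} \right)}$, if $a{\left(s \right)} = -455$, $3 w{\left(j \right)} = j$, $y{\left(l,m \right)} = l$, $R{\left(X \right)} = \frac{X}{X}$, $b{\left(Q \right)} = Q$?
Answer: $-70841$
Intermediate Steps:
$R{\left(X \right)} = 1$
$w{\left(j \right)} = \frac{j}{3}$
$G{\left(H \right)} = \frac{1}{54 H}$ ($G{\left(H \right)} = \frac{\frac{1}{3} \cdot 1}{H 3 \cdot 6} = \frac{1}{3 \cdot 3 H 6} = \frac{1}{3 \cdot 18 H} = \frac{\frac{1}{18} \frac{1}{H}}{3} = \frac{1}{54 H}$)
$\left(-70755 + y{\left(369,175 \right)}\right) + a{\left(G{\left(b{\left(-1 \right)} \right)} \right)} = \left(-70755 + 369\right) - 455 = -70386 - 455 = -70841$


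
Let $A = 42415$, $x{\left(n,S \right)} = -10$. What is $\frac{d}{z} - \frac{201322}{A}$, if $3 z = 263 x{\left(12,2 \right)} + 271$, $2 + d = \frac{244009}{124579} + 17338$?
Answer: $- \frac{334007155911727}{12464999134315} \approx -26.796$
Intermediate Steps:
$d = \frac{2159945553}{124579}$ ($d = -2 + \left(\frac{244009}{124579} + 17338\right) = -2 + \frac{2160194711}{124579} = \frac{2159945553}{124579} \approx 17338.0$)
$z = - \frac{2359}{3}$ ($z = \frac{263 \left(-10\right) + 271}{3} = \frac{-2630 + 271}{3} = \frac{1}{3} \left(-2359\right) = - \frac{2359}{3} \approx -786.33$)
$\frac{d}{z} - \frac{201322}{A} = \frac{2159945553}{124579 \left(- \frac{2359}{3}\right)} - \frac{201322}{42415} = \frac{2159945553}{124579} \left(- \frac{3}{2359}\right) - \frac{201322}{42415} = - \frac{6479836659}{293881861} - \frac{201322}{42415} = - \frac{334007155911727}{12464999134315}$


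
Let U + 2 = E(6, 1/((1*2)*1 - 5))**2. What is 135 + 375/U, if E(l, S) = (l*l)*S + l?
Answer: 4965/34 ≈ 146.03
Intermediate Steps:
E(l, S) = l + S*l**2 (E(l, S) = l**2*S + l = S*l**2 + l = l + S*l**2)
U = 34 (U = -2 + (6*(1 + 6/((1*2)*1 - 5)))**2 = -2 + (6*(1 + 6/(2*1 - 5)))**2 = -2 + (6*(1 + 6/(2 - 5)))**2 = -2 + (6*(1 + 6/(-3)))**2 = -2 + (6*(1 - 1/3*6))**2 = -2 + (6*(1 - 2))**2 = -2 + (6*(-1))**2 = -2 + (-6)**2 = -2 + 36 = 34)
135 + 375/U = 135 + 375/34 = 4965/34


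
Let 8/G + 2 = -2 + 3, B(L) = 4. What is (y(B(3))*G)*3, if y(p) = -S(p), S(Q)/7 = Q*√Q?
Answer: 1344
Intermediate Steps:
S(Q) = 7*Q^(3/2) (S(Q) = 7*(Q*√Q) = 7*Q^(3/2))
G = -8 (G = 8/(-2 + (-2 + 3)) = 8/(-2 + 1) = 8/(-1) = 8*(-1) = -8)
y(p) = -7*p^(3/2)
(y(B(3))*G)*3 = (-7*4^(3/2)*(-8))*3 = (-7*8*(-8))*3 = -56*(-8)*3 = 448*3 = 1344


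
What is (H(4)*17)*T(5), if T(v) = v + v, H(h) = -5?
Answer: -850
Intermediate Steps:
T(v) = 2*v
(H(4)*17)*T(5) = (-5*17)*(2*5) = -85*10 = -850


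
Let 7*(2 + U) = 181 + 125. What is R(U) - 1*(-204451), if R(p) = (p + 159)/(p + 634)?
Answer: 193410927/946 ≈ 2.0445e+5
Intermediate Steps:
U = 292/7 (U = -2 + (181 + 125)/7 = -2 + (1/7)*306 = -2 + 306/7 = 292/7 ≈ 41.714)
R(p) = (159 + p)/(634 + p)
R(U) - 1*(-204451) = (159 + 292/7)/(634 + 292/7) - 1*(-204451) = (1405/7)/(4730/7) + 204451 = (7/4730)*(1405/7) + 204451 = 281/946 + 204451 = 193410927/946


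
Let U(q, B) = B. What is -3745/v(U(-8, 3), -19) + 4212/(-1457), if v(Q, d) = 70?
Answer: -164323/2914 ≈ -56.391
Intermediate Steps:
-3745/v(U(-8, 3), -19) + 4212/(-1457) = -3745/70 + 4212/(-1457) = -3745*1/70 + 4212*(-1/1457) = -107/2 - 4212/1457 = -164323/2914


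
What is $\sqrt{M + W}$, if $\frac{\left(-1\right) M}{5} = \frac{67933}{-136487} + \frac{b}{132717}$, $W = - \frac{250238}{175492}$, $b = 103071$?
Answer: $\frac{3 i \sqrt{520512041304852175896751486}}{40754968791706} \approx 1.6794 i$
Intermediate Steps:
$W = - \frac{125119}{87746}$ ($W = \left(-250238\right) \frac{1}{175492} = - \frac{125119}{87746} \approx -1.4259$)
$M = - \frac{647690720}{464465261}$ ($M = - 5 \left(\frac{67933}{-136487} + \frac{103071}{132717}\right) = - 5 \left(67933 \left(- \frac{1}{136487}\right) + 103071 \cdot \frac{1}{132717}\right) = - 5 \left(- \frac{67933}{136487} + \frac{34357}{44239}\right) = \left(-5\right) \frac{129538144}{464465261} = - \frac{647690720}{464465261} \approx -1.3945$)
$\sqrt{M + W} = \sqrt{- \frac{647690720}{464465261} - \frac{125119}{87746}} = \sqrt{- \frac{114945698908179}{40754968791706}} = \frac{3 i \sqrt{520512041304852175896751486}}{40754968791706}$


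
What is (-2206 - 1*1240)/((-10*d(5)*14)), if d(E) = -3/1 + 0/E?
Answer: -1723/210 ≈ -8.2048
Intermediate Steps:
d(E) = -3 (d(E) = -3*1 + 0 = -3 + 0 = -3)
(-2206 - 1*1240)/((-10*d(5)*14)) = (-2206 - 1*1240)/((-10*(-3)*14)) = (-2206 - 1240)/((30*14)) = -3446/420 = -3446*1/420 = -1723/210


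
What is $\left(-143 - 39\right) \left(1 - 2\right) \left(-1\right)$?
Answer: $-182$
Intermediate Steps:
$\left(-143 - 39\right) \left(1 - 2\right) \left(-1\right) = - 182 \left(\left(-1\right) \left(-1\right)\right) = \left(-182\right) 1 = -182$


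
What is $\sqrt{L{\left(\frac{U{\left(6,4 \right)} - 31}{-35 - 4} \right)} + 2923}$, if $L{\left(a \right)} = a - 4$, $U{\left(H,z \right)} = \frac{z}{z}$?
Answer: $\frac{\sqrt{493441}}{13} \approx 54.035$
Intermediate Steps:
$U{\left(H,z \right)} = 1$
$L{\left(a \right)} = -4 + a$
$\sqrt{L{\left(\frac{U{\left(6,4 \right)} - 31}{-35 - 4} \right)} + 2923} = \sqrt{\left(-4 + \frac{1 - 31}{-35 - 4}\right) + 2923} = \sqrt{\left(-4 - \frac{30}{-39}\right) + 2923} = \sqrt{\left(-4 - - \frac{10}{13}\right) + 2923} = \sqrt{\left(-4 + \frac{10}{13}\right) + 2923} = \sqrt{- \frac{42}{13} + 2923} = \sqrt{\frac{37957}{13}} = \frac{\sqrt{493441}}{13}$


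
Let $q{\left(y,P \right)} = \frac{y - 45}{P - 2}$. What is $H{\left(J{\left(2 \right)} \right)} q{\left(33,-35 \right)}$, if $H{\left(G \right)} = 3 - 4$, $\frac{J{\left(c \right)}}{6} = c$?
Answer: $- \frac{12}{37} \approx -0.32432$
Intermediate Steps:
$J{\left(c \right)} = 6 c$
$H{\left(G \right)} = -1$ ($H{\left(G \right)} = 3 - 4 = -1$)
$q{\left(y,P \right)} = \frac{-45 + y}{-2 + P}$
$H{\left(J{\left(2 \right)} \right)} q{\left(33,-35 \right)} = - \frac{-45 + 33}{-2 - 35} = - \frac{-12}{-37} = - \frac{\left(-1\right) \left(-12\right)}{37} = \left(-1\right) \frac{12}{37} = - \frac{12}{37}$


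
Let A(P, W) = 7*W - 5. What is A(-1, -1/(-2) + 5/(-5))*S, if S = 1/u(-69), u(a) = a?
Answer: 17/138 ≈ 0.12319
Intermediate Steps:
A(P, W) = -5 + 7*W
S = -1/69 (S = 1/(-69) = -1/69 ≈ -0.014493)
A(-1, -1/(-2) + 5/(-5))*S = (-5 + 7*(-1/(-2) + 5/(-5)))*(-1/69) = (-5 + 7*(-1*(-1/2) + 5*(-1/5)))*(-1/69) = (-5 + 7*(1/2 - 1))*(-1/69) = (-5 + 7*(-1/2))*(-1/69) = (-5 - 7/2)*(-1/69) = -17/2*(-1/69) = 17/138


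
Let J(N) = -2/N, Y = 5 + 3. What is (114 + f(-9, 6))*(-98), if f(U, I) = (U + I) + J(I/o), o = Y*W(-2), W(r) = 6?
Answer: -9310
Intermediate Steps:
Y = 8
o = 48 (o = 8*6 = 48)
f(U, I) = I + U - 96/I (f(U, I) = (U + I) - 2*48/I = (I + U) - 2*48/I = (I + U) - 96/I = I + U - 96/I)
(114 + f(-9, 6))*(-98) = (114 + (6 - 9 - 96/6))*(-98) = (114 + (6 - 9 - 96*1/6))*(-98) = (114 + (6 - 9 - 16))*(-98) = (114 - 19)*(-98) = 95*(-98) = -9310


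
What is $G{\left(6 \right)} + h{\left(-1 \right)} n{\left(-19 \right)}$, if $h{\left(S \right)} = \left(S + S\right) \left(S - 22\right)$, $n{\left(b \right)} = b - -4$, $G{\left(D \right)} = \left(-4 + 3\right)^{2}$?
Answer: $-689$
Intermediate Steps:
$G{\left(D \right)} = 1$ ($G{\left(D \right)} = \left(-1\right)^{2} = 1$)
$n{\left(b \right)} = 4 + b$ ($n{\left(b \right)} = b + 4 = 4 + b$)
$h{\left(S \right)} = 2 S \left(-22 + S\right)$
$G{\left(6 \right)} + h{\left(-1 \right)} n{\left(-19 \right)} = 1 + 2 \left(-1\right) \left(-22 - 1\right) \left(4 - 19\right) = 1 + 2 \left(-1\right) \left(-23\right) \left(-15\right) = 1 + 46 \left(-15\right) = 1 - 690 = -689$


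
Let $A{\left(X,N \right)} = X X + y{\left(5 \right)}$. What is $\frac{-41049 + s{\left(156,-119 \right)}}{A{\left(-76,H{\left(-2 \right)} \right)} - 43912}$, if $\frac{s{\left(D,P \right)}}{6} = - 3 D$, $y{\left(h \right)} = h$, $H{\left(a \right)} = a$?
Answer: $\frac{43857}{38131} \approx 1.1502$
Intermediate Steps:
$s{\left(D,P \right)} = - 18 D$ ($s{\left(D,P \right)} = 6 \left(- 3 D\right) = - 18 D$)
$A{\left(X,N \right)} = 5 + X^{2}$ ($A{\left(X,N \right)} = X X + 5 = X^{2} + 5 = 5 + X^{2}$)
$\frac{-41049 + s{\left(156,-119 \right)}}{A{\left(-76,H{\left(-2 \right)} \right)} - 43912} = \frac{-41049 - 2808}{\left(5 + \left(-76\right)^{2}\right) - 43912} = \frac{-41049 - 2808}{\left(5 + 5776\right) - 43912} = - \frac{43857}{5781 - 43912} = - \frac{43857}{-38131} = \left(-43857\right) \left(- \frac{1}{38131}\right) = \frac{43857}{38131}$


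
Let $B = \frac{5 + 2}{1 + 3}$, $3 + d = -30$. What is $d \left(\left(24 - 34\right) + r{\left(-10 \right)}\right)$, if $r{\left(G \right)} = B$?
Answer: $\frac{1089}{4} \approx 272.25$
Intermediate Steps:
$d = -33$ ($d = -3 - 30 = -33$)
$B = \frac{7}{4} \approx 1.75$
$r{\left(G \right)} = \frac{7}{4}$
$d \left(\left(24 - 34\right) + r{\left(-10 \right)}\right) = - 33 \left(\left(24 - 34\right) + \frac{7}{4}\right) = - 33 \left(-10 + \frac{7}{4}\right) = \left(-33\right) \left(- \frac{33}{4}\right) = \frac{1089}{4}$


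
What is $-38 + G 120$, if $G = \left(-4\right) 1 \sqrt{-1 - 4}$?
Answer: $-38 - 480 i \sqrt{5} \approx -38.0 - 1073.3 i$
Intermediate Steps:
$G = - 4 i \sqrt{5}$ ($G = - 4 \sqrt{-5} = - 4 i \sqrt{5} \approx - 8.9443 i$)
$-38 + G 120 = -38 + - 4 i \sqrt{5} \cdot 120 = -38 - 480 i \sqrt{5}$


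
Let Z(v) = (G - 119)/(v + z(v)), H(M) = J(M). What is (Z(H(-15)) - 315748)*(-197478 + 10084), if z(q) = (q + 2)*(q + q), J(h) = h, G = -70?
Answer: 7396171894822/125 ≈ 5.9169e+10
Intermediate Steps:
H(M) = M
z(q) = 2*q*(2 + q) (z(q) = (2 + q)*(2*q) = 2*q*(2 + q))
Z(v) = -189/(v + 2*v*(2 + v)) (Z(v) = (-70 - 119)/(v + 2*v*(2 + v)) = -189/(v + 2*v*(2 + v)))
(Z(H(-15)) - 315748)*(-197478 + 10084) = (-189/(-15*(5 + 2*(-15))) - 315748)*(-197478 + 10084) = (-189*(-1/15)/(5 - 30) - 315748)*(-187394) = (-189*(-1/15)/(-25) - 315748)*(-187394) = (-189*(-1/15)*(-1/25) - 315748)*(-187394) = (-63/125 - 315748)*(-187394) = -39468563/125*(-187394) = 7396171894822/125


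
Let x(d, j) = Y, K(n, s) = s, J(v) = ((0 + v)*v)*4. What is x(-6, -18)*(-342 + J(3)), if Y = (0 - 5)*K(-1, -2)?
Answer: -3060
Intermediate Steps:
J(v) = 4*v² (J(v) = (v*v)*4 = v²*4 = 4*v²)
Y = 10 (Y = (0 - 5)*(-2) = -5*(-2) = 10)
x(d, j) = 10
x(-6, -18)*(-342 + J(3)) = 10*(-342 + 4*3²) = 10*(-342 + 4*9) = 10*(-342 + 36) = 10*(-306) = -3060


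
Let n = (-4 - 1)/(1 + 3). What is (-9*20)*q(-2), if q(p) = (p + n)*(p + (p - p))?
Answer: -1170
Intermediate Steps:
n = -5/4 ≈ -1.2500
q(p) = p*(-5/4 + p) (q(p) = (p - 5/4)*(p + (p - p)) = (-5/4 + p)*(p + 0) = (-5/4 + p)*p = p*(-5/4 + p))
(-9*20)*q(-2) = (-9*20)*((¼)*(-2)*(-5 + 4*(-2))) = -45*(-2)*(-5 - 8) = -45*(-2)*(-13) = -180*13/2 = -1170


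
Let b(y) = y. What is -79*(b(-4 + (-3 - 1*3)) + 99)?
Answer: -7031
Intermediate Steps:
-79*(b(-4 + (-3 - 1*3)) + 99) = -79*((-4 + (-3 - 1*3)) + 99) = -79*((-4 + (-3 - 3)) + 99) = -79*((-4 - 6) + 99) = -79*(-10 + 99) = -79*89 = -7031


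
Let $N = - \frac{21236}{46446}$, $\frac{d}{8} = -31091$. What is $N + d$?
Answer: $- \frac{5776220962}{23223} \approx -2.4873 \cdot 10^{5}$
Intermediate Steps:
$d = -248728$ ($d = 8 \left(-31091\right) = -248728$)
$N = - \frac{10618}{23223}$ ($N = \left(-21236\right) \frac{1}{46446} = - \frac{10618}{23223} \approx -0.45722$)
$N + d = - \frac{10618}{23223} - 248728 = - \frac{5776220962}{23223}$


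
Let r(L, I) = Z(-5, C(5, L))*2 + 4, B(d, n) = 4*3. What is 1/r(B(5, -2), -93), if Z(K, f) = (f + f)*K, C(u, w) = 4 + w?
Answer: -1/316 ≈ -0.0031646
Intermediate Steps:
Z(K, f) = 2*K*f (Z(K, f) = (2*f)*K = 2*K*f)
B(d, n) = 12
r(L, I) = -76 - 20*L (r(L, I) = (2*(-5)*(4 + L))*2 + 4 = (-40 - 10*L)*2 + 4 = (-80 - 20*L) + 4 = -76 - 20*L)
1/r(B(5, -2), -93) = 1/(-76 - 20*12) = 1/(-76 - 240) = 1/(-316) = -1/316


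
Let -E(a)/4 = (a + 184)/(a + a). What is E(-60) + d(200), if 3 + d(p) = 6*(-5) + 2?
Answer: -403/15 ≈ -26.867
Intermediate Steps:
d(p) = -31 (d(p) = -3 + (6*(-5) + 2) = -3 + (-30 + 2) = -3 - 28 = -31)
E(a) = -2*(184 + a)/a (E(a) = -4*(a + 184)/(a + a) = -4*(184 + a)/(2*a) = -4*(184 + a)*1/(2*a) = -2*(184 + a)/a)
E(-60) + d(200) = (-2 - 368/(-60)) - 31 = (-2 - 368*(-1/60)) - 31 = (-2 + 92/15) - 31 = 62/15 - 31 = -403/15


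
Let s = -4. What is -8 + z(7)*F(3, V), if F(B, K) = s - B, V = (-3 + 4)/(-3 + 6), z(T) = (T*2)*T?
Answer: -694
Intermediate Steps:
z(T) = 2*T**2 (z(T) = (2*T)*T = 2*T**2)
V = 1/3 ≈ 0.33333
F(B, K) = -4 - B
-8 + z(7)*F(3, V) = -8 + (2*7**2)*(-4 - 1*3) = -8 + (2*49)*(-4 - 3) = -8 + 98*(-7) = -8 - 686 = -694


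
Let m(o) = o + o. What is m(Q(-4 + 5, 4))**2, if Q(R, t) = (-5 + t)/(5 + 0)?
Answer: 4/25 ≈ 0.16000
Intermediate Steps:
Q(R, t) = -1 + t/5 (Q(R, t) = (-5 + t)/5 = (-5 + t)*(1/5) = -1 + t/5)
m(o) = 2*o
m(Q(-4 + 5, 4))**2 = (2*(-1 + (1/5)*4))**2 = (2*(-1 + 4/5))**2 = (2*(-1/5))**2 = (-2/5)**2 = 4/25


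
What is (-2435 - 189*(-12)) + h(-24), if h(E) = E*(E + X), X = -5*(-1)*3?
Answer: 49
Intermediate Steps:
X = 15 (X = 5*3 = 15)
h(E) = E*(15 + E) (h(E) = E*(E + 15) = E*(15 + E))
(-2435 - 189*(-12)) + h(-24) = (-2435 - 189*(-12)) - 24*(15 - 24) = (-2435 + 2268) - 24*(-9) = -167 + 216 = 49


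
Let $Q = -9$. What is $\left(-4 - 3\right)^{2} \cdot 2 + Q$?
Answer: $89$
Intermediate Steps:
$\left(-4 - 3\right)^{2} \cdot 2 + Q = \left(-4 - 3\right)^{2} \cdot 2 - 9 = \left(-7\right)^{2} \cdot 2 - 9 = 49 \cdot 2 - 9 = 98 - 9 = 89$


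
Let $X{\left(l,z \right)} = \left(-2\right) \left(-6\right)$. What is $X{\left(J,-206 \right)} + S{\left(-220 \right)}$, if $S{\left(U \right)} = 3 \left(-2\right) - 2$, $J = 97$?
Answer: $4$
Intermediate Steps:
$S{\left(U \right)} = -8$ ($S{\left(U \right)} = -6 - 2 = -8$)
$X{\left(l,z \right)} = 12$
$X{\left(J,-206 \right)} + S{\left(-220 \right)} = 12 - 8 = 4$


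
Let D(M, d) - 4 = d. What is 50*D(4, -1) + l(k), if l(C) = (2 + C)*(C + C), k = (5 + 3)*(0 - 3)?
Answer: 1206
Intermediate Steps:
k = -24 (k = 8*(-3) = -24)
l(C) = 2*C*(2 + C) (l(C) = (2 + C)*(2*C) = 2*C*(2 + C))
D(M, d) = 4 + d
50*D(4, -1) + l(k) = 50*(4 - 1) + 2*(-24)*(2 - 24) = 50*3 + 2*(-24)*(-22) = 150 + 1056 = 1206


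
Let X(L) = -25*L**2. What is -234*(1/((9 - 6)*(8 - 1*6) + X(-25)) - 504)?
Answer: 1842042618/15619 ≈ 1.1794e+5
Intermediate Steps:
-234*(1/((9 - 6)*(8 - 1*6) + X(-25)) - 504) = -234*(1/((9 - 6)*(8 - 1*6) - 25*(-25)**2) - 504) = -234*(1/(3*(8 - 6) - 25*625) - 504) = -234*(1/(3*2 - 15625) - 504) = -234*(1/(6 - 15625) - 504) = -234*(1/(-15619) - 504) = -234*(-1/15619 - 504) = -234*(-7871977/15619) = 1842042618/15619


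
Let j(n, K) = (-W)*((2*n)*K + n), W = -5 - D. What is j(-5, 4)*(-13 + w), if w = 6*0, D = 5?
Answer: 5850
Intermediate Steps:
W = -10 (W = -5 - 1*5 = -5 - 5 = -10)
j(n, K) = 10*n + 20*K*n (j(n, K) = (-1*(-10))*((2*n)*K + n) = 10*(2*K*n + n) = 10*(n + 2*K*n) = 10*n + 20*K*n)
w = 0
j(-5, 4)*(-13 + w) = (10*(-5)*(1 + 2*4))*(-13 + 0) = (10*(-5)*(1 + 8))*(-13) = (10*(-5)*9)*(-13) = -450*(-13) = 5850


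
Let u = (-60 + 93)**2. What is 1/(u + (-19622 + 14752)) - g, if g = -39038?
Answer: 147602677/3781 ≈ 39038.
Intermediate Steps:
u = 1089 (u = 33**2 = 1089)
1/(u + (-19622 + 14752)) - g = 1/(1089 + (-19622 + 14752)) - 1*(-39038) = 1/(1089 - 4870) + 39038 = 1/(-3781) + 39038 = -1/3781 + 39038 = 147602677/3781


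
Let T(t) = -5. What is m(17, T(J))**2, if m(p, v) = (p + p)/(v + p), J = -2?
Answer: 289/36 ≈ 8.0278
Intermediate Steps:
m(p, v) = 2*p/(p + v) (m(p, v) = (2*p)/(p + v) = 2*p/(p + v))
m(17, T(J))**2 = (2*17/(17 - 5))**2 = (2*17/12)**2 = (2*17*(1/12))**2 = (17/6)**2 = 289/36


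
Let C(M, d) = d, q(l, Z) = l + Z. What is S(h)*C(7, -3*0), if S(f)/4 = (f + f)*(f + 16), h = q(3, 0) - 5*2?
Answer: 0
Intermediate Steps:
q(l, Z) = Z + l
h = -7 (h = (0 + 3) - 5*2 = 3 - 10 = -7)
S(f) = 8*f*(16 + f) (S(f) = 4*((f + f)*(f + 16)) = 4*((2*f)*(16 + f)) = 4*(2*f*(16 + f)) = 8*f*(16 + f))
S(h)*C(7, -3*0) = (8*(-7)*(16 - 7))*(-3*0) = (8*(-7)*9)*0 = -504*0 = 0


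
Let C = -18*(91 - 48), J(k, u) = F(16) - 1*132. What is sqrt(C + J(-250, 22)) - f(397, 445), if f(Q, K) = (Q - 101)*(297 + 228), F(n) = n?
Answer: -155400 + I*sqrt(890) ≈ -1.554e+5 + 29.833*I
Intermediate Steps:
J(k, u) = -116 (J(k, u) = 16 - 1*132 = 16 - 132 = -116)
f(Q, K) = -53025 + 525*Q (f(Q, K) = (-101 + Q)*525 = -53025 + 525*Q)
C = -774 (C = -18*43 = -774)
sqrt(C + J(-250, 22)) - f(397, 445) = sqrt(-774 - 116) - (-53025 + 525*397) = sqrt(-890) - (-53025 + 208425) = I*sqrt(890) - 1*155400 = I*sqrt(890) - 155400 = -155400 + I*sqrt(890)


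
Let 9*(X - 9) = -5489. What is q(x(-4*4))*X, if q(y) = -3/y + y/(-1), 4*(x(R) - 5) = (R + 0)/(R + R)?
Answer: 1266148/369 ≈ 3431.3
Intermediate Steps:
X = -5408/9 (X = 9 + (⅑)*(-5489) = 9 - 5489/9 = -5408/9 ≈ -600.89)
x(R) = 41/8 (x(R) = 5 + ((R + 0)/(R + R))/4 = 5 + (R/((2*R)))/4 = 5 + (R*(1/(2*R)))/4 = 5 + (¼)*(½) = 5 + ⅛ = 41/8)
q(y) = -y - 3/y (q(y) = -3/y + y*(-1) = -3/y - y = -y - 3/y)
q(x(-4*4))*X = (-1*41/8 - 3/41/8)*(-5408/9) = (-41/8 - 3*8/41)*(-5408/9) = (-41/8 - 24/41)*(-5408/9) = -1873/328*(-5408/9) = 1266148/369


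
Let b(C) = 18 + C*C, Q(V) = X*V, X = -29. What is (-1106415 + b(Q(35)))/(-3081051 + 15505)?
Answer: 38086/1532773 ≈ 0.024848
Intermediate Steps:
Q(V) = -29*V
b(C) = 18 + C²
(-1106415 + b(Q(35)))/(-3081051 + 15505) = (-1106415 + (18 + (-29*35)²))/(-3081051 + 15505) = (-1106415 + (18 + (-1015)²))/(-3065546) = (-1106415 + (18 + 1030225))*(-1/3065546) = (-1106415 + 1030243)*(-1/3065546) = -76172*(-1/3065546) = 38086/1532773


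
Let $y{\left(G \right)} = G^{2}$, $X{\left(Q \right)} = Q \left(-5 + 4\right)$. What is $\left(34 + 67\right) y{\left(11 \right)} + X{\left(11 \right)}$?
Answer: $12210$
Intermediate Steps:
$X{\left(Q \right)} = - Q$ ($X{\left(Q \right)} = Q \left(-1\right) = - Q$)
$\left(34 + 67\right) y{\left(11 \right)} + X{\left(11 \right)} = \left(34 + 67\right) 11^{2} - 11 = 101 \cdot 121 - 11 = 12221 - 11 = 12210$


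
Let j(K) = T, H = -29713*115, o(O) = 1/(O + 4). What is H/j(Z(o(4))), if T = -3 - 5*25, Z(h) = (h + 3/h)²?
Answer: 3416995/128 ≈ 26695.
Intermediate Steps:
o(O) = 1/(4 + O)
T = -128 (T = -3 - 125 = -128)
H = -3416995
j(K) = -128
H/j(Z(o(4))) = -3416995/(-128) = -3416995*(-1/128) = 3416995/128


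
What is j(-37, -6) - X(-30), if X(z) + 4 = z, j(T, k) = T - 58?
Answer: -61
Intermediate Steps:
j(T, k) = -58 + T
X(z) = -4 + z
j(-37, -6) - X(-30) = (-58 - 37) - (-4 - 30) = -95 - 1*(-34) = -95 + 34 = -61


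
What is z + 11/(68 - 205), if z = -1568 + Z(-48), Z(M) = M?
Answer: -221403/137 ≈ -1616.1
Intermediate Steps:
z = -1616 (z = -1568 - 48 = -1616)
z + 11/(68 - 205) = -1616 + 11/(68 - 205) = -1616 + 11/(-137) = -1616 + 11*(-1/137) = -1616 - 11/137 = -221403/137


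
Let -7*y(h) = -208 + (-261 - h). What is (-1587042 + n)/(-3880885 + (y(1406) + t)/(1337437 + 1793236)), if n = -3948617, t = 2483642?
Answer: 121312367179549/85048455811866 ≈ 1.4264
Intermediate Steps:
y(h) = 67 + h/7 (y(h) = -(-208 + (-261 - h))/7 = -(-469 - h)/7 = 67 + h/7)
(-1587042 + n)/(-3880885 + (y(1406) + t)/(1337437 + 1793236)) = (-1587042 - 3948617)/(-3880885 + ((67 + (⅐)*1406) + 2483642)/(1337437 + 1793236)) = -5535659/(-3880885 + ((67 + 1406/7) + 2483642)/3130673) = -5535659/(-3880885 + (1875/7 + 2483642)*(1/3130673)) = -5535659/(-3880885 + (17387369/7)*(1/3130673)) = -5535659/(-3880885 + 17387369/21914711) = -5535659/(-85048455811866/21914711) = -5535659*(-21914711/85048455811866) = 121312367179549/85048455811866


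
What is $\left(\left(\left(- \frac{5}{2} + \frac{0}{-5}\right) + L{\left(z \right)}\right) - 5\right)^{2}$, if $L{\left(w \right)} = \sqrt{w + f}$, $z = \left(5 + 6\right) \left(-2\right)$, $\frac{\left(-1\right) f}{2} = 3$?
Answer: $\frac{113}{4} - 30 i \sqrt{7} \approx 28.25 - 79.373 i$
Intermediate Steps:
$f = -6$ ($f = \left(-2\right) 3 = -6$)
$z = -22$ ($z = 11 \left(-2\right) = -22$)
$L{\left(w \right)} = \sqrt{-6 + w}$ ($L{\left(w \right)} = \sqrt{w - 6} = \sqrt{-6 + w}$)
$\left(\left(\left(- \frac{5}{2} + \frac{0}{-5}\right) + L{\left(z \right)}\right) - 5\right)^{2} = \left(\left(\left(- \frac{5}{2} + \frac{0}{-5}\right) + \sqrt{-6 - 22}\right) - 5\right)^{2} = \left(\left(\left(\left(-5\right) \frac{1}{2} + 0 \left(- \frac{1}{5}\right)\right) + \sqrt{-28}\right) - 5\right)^{2} = \left(\left(\left(- \frac{5}{2} + 0\right) + 2 i \sqrt{7}\right) - 5\right)^{2} = \left(\left(- \frac{5}{2} + 2 i \sqrt{7}\right) - 5\right)^{2} = \left(- \frac{15}{2} + 2 i \sqrt{7}\right)^{2}$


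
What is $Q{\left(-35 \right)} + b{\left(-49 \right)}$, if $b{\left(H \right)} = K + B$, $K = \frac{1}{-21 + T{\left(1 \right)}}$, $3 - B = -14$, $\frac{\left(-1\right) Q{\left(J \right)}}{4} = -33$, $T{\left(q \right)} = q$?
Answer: $\frac{2979}{20} \approx 148.95$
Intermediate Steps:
$Q{\left(J \right)} = 132$ ($Q{\left(J \right)} = \left(-4\right) \left(-33\right) = 132$)
$B = 17$ ($B = 3 - -14 = 3 + 14 = 17$)
$K = - \frac{1}{20}$ ($K = \frac{1}{-21 + 1} = \frac{1}{-20} = - \frac{1}{20} \approx -0.05$)
$b{\left(H \right)} = \frac{339}{20}$ ($b{\left(H \right)} = - \frac{1}{20} + 17 = \frac{339}{20}$)
$Q{\left(-35 \right)} + b{\left(-49 \right)} = 132 + \frac{339}{20} = \frac{2979}{20}$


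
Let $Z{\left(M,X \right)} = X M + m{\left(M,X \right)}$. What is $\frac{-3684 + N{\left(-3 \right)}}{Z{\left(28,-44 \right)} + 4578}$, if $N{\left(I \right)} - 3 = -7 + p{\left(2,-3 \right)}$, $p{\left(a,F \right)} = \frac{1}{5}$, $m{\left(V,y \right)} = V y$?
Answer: $- \frac{18439}{10570} \approx -1.7445$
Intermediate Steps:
$p{\left(a,F \right)} = \frac{1}{5}$
$Z{\left(M,X \right)} = 2 M X$ ($Z{\left(M,X \right)} = X M + M X = M X + M X = 2 M X$)
$N{\left(I \right)} = - \frac{19}{5}$ ($N{\left(I \right)} = 3 + \left(-7 + \frac{1}{5}\right) = 3 - \frac{34}{5} = - \frac{19}{5}$)
$\frac{-3684 + N{\left(-3 \right)}}{Z{\left(28,-44 \right)} + 4578} = \frac{-3684 - \frac{19}{5}}{2 \cdot 28 \left(-44\right) + 4578} = - \frac{18439}{5 \left(-2464 + 4578\right)} = - \frac{18439}{5 \cdot 2114} = \left(- \frac{18439}{5}\right) \frac{1}{2114} = - \frac{18439}{10570}$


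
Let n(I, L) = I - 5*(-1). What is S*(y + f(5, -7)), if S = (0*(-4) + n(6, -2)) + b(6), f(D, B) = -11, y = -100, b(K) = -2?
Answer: -999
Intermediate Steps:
n(I, L) = 5 + I (n(I, L) = I + 5 = 5 + I)
S = 9 (S = (0*(-4) + (5 + 6)) - 2 = (0 + 11) - 2 = 11 - 2 = 9)
S*(y + f(5, -7)) = 9*(-100 - 11) = 9*(-111) = -999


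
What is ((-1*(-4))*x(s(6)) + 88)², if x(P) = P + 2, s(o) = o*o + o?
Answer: 69696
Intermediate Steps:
s(o) = o + o² (s(o) = o² + o = o + o²)
x(P) = 2 + P
((-1*(-4))*x(s(6)) + 88)² = ((-1*(-4))*(2 + 6*(1 + 6)) + 88)² = (4*(2 + 6*7) + 88)² = (4*(2 + 42) + 88)² = (4*44 + 88)² = (176 + 88)² = 264² = 69696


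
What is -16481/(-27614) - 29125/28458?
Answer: -83810363/196459803 ≈ -0.42660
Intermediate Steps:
-16481/(-27614) - 29125/28458 = -16481*(-1/27614) - 29125*1/28458 = 16481/27614 - 29125/28458 = -83810363/196459803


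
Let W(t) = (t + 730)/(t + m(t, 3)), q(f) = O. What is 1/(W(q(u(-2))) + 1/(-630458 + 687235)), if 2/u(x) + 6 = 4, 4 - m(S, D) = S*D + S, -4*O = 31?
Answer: 6188693/164028862 ≈ 0.037729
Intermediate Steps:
O = -31/4 (O = -¼*31 = -31/4 ≈ -7.7500)
m(S, D) = 4 - S - D*S (m(S, D) = 4 - (S*D + S) = 4 - (D*S + S) = 4 - (S + D*S) = 4 + (-S - D*S) = 4 - S - D*S)
u(x) = -1 (u(x) = 2/(-6 + 4) = 2/(-2) = 2*(-½) = -1)
q(f) = -31/4
W(t) = (730 + t)/(4 - 3*t) (W(t) = (t + 730)/(t + (4 - t - 1*3*t)) = (730 + t)/(t + (4 - t - 3*t)) = (730 + t)/(t + (4 - 4*t)) = (730 + t)/(4 - 3*t))
1/(W(q(u(-2))) + 1/(-630458 + 687235)) = 1/((-730 - 1*(-31/4))/(-4 + 3*(-31/4)) + 1/(-630458 + 687235)) = 1/((-730 + 31/4)/(-4 - 93/4) + 1/56777) = 1/(-2889/4/(-109/4) + 1/56777) = 1/(-4/109*(-2889/4) + 1/56777) = 1/(2889/109 + 1/56777) = 1/(164028862/6188693) = 6188693/164028862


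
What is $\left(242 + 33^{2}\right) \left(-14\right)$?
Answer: $-18634$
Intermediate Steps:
$\left(242 + 33^{2}\right) \left(-14\right) = \left(242 + 1089\right) \left(-14\right) = 1331 \left(-14\right) = -18634$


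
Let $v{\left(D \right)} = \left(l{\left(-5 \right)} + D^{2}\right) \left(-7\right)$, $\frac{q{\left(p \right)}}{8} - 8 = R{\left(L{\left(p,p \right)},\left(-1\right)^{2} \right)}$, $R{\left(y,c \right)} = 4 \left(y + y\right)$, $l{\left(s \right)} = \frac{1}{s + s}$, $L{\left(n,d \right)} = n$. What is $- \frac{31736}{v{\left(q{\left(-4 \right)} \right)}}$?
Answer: $\frac{317360}{2580473} \approx 0.12299$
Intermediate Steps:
$l{\left(s \right)} = \frac{1}{2 s}$
$R{\left(y,c \right)} = 8 y$ ($R{\left(y,c \right)} = 4 \cdot 2 y = 8 y$)
$q{\left(p \right)} = 64 + 64 p$ ($q{\left(p \right)} = 64 + 8 \cdot 8 p = 64 + 64 p$)
$v{\left(D \right)} = \frac{7}{10} - 7 D^{2}$ ($v{\left(D \right)} = \left(\frac{1}{2 \left(-5\right)} + D^{2}\right) \left(-7\right) = \left(\frac{1}{2} \left(- \frac{1}{5}\right) + D^{2}\right) \left(-7\right) = \left(- \frac{1}{10} + D^{2}\right) \left(-7\right) = \frac{7}{10} - 7 D^{2}$)
$- \frac{31736}{v{\left(q{\left(-4 \right)} \right)}} = - \frac{31736}{\frac{7}{10} - 7 \left(64 + 64 \left(-4\right)\right)^{2}} = - \frac{31736}{\frac{7}{10} - 7 \left(64 - 256\right)^{2}} = - \frac{31736}{\frac{7}{10} - 7 \left(-192\right)^{2}} = - \frac{31736}{\frac{7}{10} - 258048} = - \frac{31736}{- \frac{2580473}{10}} = \left(-31736\right) \left(- \frac{10}{2580473}\right) = \frac{317360}{2580473}$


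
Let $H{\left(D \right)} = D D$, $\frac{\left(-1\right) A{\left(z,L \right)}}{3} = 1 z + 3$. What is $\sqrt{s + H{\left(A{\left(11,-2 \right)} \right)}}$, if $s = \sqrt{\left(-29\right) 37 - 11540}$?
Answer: $\sqrt{1764 + i \sqrt{12613}} \approx 42.021 + 1.3363 i$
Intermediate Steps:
$A{\left(z,L \right)} = -9 - 3 z$ ($A{\left(z,L \right)} = - 3 \left(1 z + 3\right) = - 3 \left(z + 3\right) = - 3 \left(3 + z\right) = -9 - 3 z$)
$s = i \sqrt{12613}$ ($s = \sqrt{-1073 - 11540} = \sqrt{-12613} = i \sqrt{12613} \approx 112.31 i$)
$H{\left(D \right)} = D^{2}$
$\sqrt{s + H{\left(A{\left(11,-2 \right)} \right)}} = \sqrt{i \sqrt{12613} + \left(-9 - 33\right)^{2}} = \sqrt{i \sqrt{12613} + \left(-42\right)^{2}} = \sqrt{i \sqrt{12613} + 1764} = \sqrt{1764 + i \sqrt{12613}}$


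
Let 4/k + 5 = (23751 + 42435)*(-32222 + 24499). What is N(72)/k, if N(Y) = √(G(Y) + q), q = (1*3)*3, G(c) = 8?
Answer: -511154483*√17/4 ≈ -5.2689e+8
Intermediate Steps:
k = -4/511154483 (k = 4/(-5 + (23751 + 42435)*(-32222 + 24499)) = 4/(-5 + 66186*(-7723)) = 4/(-5 - 511154478) = 4/(-511154483) = 4*(-1/511154483) = -4/511154483 ≈ -7.8254e-9)
q = 9 (q = 3*3 = 9)
N(Y) = √17 (N(Y) = √(8 + 9) = √17)
N(72)/k = √17/(-4/511154483) = √17*(-511154483/4) = -511154483*√17/4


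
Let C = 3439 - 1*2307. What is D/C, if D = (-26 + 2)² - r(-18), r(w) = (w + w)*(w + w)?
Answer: -180/283 ≈ -0.63604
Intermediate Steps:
r(w) = 4*w² (r(w) = (2*w)*(2*w) = 4*w²)
C = 1132 (C = 3439 - 2307 = 1132)
D = -720 (D = (-26 + 2)² - 4*(-18)² = (-24)² - 4*324 = 576 - 1*1296 = 576 - 1296 = -720)
D/C = -720/1132 = -720*1/1132 = -180/283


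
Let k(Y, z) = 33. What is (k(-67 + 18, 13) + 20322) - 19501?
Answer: 854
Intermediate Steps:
(k(-67 + 18, 13) + 20322) - 19501 = (33 + 20322) - 19501 = 20355 - 19501 = 854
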